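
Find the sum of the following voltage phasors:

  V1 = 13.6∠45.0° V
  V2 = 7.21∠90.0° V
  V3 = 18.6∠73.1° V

Step 1 — Convert each phasor to rectangular form:
  V1 = 13.6·(cos(45.0°) + j·sin(45.0°)) = 9.617 + j9.617 V
  V2 = 7.21·(cos(90.0°) + j·sin(90.0°)) = 0 + j7.21 V
  V3 = 18.6·(cos(73.1°) + j·sin(73.1°)) = 5.407 + j17.8 V
Step 2 — Sum components: V_total = 15.02 + j34.62 V.
Step 3 — Convert to polar: |V_total| = 37.74 V, ∠V_total = 66.5°.

V_total = 37.74∠66.5° V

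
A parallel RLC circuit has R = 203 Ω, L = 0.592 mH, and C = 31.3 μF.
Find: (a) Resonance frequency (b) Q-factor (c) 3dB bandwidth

Step 1 — Resonance: ω₀ = 1/√(LC) = 1/√(0.000592·3.13e-05) = 7346 rad/s.
Step 2 — f₀ = ω₀/(2π) = 1169 Hz.
Step 3 — Parallel Q: Q = R/(ω₀L) = 203/(7346·0.000592) = 46.68.
Step 4 — Bandwidth: Δω = ω₀/Q = 157.4 rad/s; BW = Δω/(2π) = 25.05 Hz.

(a) f₀ = 1169 Hz  (b) Q = 46.68  (c) BW = 25.05 Hz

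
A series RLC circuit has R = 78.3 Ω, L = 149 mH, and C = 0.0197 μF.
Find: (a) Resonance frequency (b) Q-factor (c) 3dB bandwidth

Step 1 — Resonance: ω₀ = 1/√(LC) = 1/√(0.149·1.97e-08) = 1.846e+04 rad/s.
Step 2 — f₀ = ω₀/(2π) = 2938 Hz.
Step 3 — Series Q: Q = ω₀L/R = 1.846e+04·0.149/78.3 = 35.12.
Step 4 — Bandwidth: Δω = ω₀/Q = 525.5 rad/s; BW = Δω/(2π) = 83.64 Hz.

(a) f₀ = 2938 Hz  (b) Q = 35.12  (c) BW = 83.64 Hz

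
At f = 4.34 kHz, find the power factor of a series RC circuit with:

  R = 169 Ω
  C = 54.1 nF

Step 1 — Angular frequency: ω = 2π·f = 2π·4340 = 2.727e+04 rad/s.
Step 2 — Component impedances:
  R: Z = R = 169 Ω
  C: Z = 1/(jωC) = -j/(ω·C) = 0 - j677.8 Ω
Step 3 — Series combination: Z_total = R + C = 169 - j677.8 Ω = 698.6∠-76.0° Ω.
Step 4 — Power factor: PF = cos(φ) = Re(Z)/|Z| = 169/698.6 = 0.2419.
Step 5 — Type: Im(Z) = -677.8 ⇒ leading (phase φ = -76.0°).

PF = 0.2419 (leading, φ = -76.0°)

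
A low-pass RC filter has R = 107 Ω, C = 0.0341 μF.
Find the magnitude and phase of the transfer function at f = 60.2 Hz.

Step 1 — Angular frequency: ω = 2π·60.2 = 378.2 rad/s.
Step 2 — Transfer function: H(jω) = 1/(1 + jωRC).
Step 3 — Denominator: 1 + jωRC = 1 + j·378.2·107·3.41e-08 = 1 + j0.00138.
Step 4 — H = 1 - j0.00138.
Step 5 — Magnitude: |H| = 1 (-0.0 dB); phase: φ = -0.1°.

|H| = 1 (-0.0 dB), φ = -0.1°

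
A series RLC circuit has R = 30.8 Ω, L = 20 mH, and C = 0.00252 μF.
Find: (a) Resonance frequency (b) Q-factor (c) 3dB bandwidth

Step 1 — Resonance: ω₀ = 1/√(LC) = 1/√(0.02·2.52e-09) = 1.409e+05 rad/s.
Step 2 — f₀ = ω₀/(2π) = 2.242e+04 Hz.
Step 3 — Series Q: Q = ω₀L/R = 1.409e+05·0.02/30.8 = 91.47.
Step 4 — Bandwidth: Δω = ω₀/Q = 1540 rad/s; BW = Δω/(2π) = 245.1 Hz.

(a) f₀ = 2.242e+04 Hz  (b) Q = 91.47  (c) BW = 245.1 Hz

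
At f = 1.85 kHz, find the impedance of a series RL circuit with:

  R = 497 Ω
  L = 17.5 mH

Step 1 — Angular frequency: ω = 2π·f = 2π·1850 = 1.162e+04 rad/s.
Step 2 — Component impedances:
  R: Z = R = 497 Ω
  L: Z = jωL = j·1.162e+04·0.0175 = 0 + j203.4 Ω
Step 3 — Series combination: Z_total = R + L = 497 + j203.4 Ω = 537∠22.3° Ω.

Z = 497 + j203.4 Ω = 537∠22.3° Ω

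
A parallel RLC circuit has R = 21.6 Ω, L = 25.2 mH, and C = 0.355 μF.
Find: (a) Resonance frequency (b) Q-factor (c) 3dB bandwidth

Step 1 — Resonance: ω₀ = 1/√(LC) = 1/√(0.0252·3.55e-07) = 1.057e+04 rad/s.
Step 2 — f₀ = ω₀/(2π) = 1683 Hz.
Step 3 — Parallel Q: Q = R/(ω₀L) = 21.6/(1.057e+04·0.0252) = 0.08107.
Step 4 — Bandwidth: Δω = ω₀/Q = 1.304e+05 rad/s; BW = Δω/(2π) = 2.076e+04 Hz.

(a) f₀ = 1683 Hz  (b) Q = 0.08107  (c) BW = 2.076e+04 Hz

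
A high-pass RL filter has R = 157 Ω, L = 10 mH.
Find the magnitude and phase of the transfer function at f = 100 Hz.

Step 1 — Angular frequency: ω = 2π·100 = 628.3 rad/s.
Step 2 — Transfer function: H(jω) = jωL/(R + jωL).
Step 3 — Numerator jωL = j·6.283; denominator R + jωL = 157 + j6.283.
Step 4 — H = 0.001599 + j0.03996.
Step 5 — Magnitude: |H| = 0.03999 (-28.0 dB); phase: φ = 87.7°.

|H| = 0.03999 (-28.0 dB), φ = 87.7°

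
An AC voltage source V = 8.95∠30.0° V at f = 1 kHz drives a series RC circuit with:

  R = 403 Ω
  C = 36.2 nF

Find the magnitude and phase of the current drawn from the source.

Step 1 — Angular frequency: ω = 2π·f = 2π·1000 = 6283 rad/s.
Step 2 — Component impedances:
  R: Z = R = 403 Ω
  C: Z = 1/(jωC) = -j/(ω·C) = 0 - j4397 Ω
Step 3 — Series combination: Z_total = R + C = 403 - j4397 Ω = 4415∠-84.8° Ω.
Step 4 — Source phasor: V = 8.95∠30.0° V = 7.751 + j4.475 V.
Step 5 — Ohm's law: I = V / Z_total = (7.751 + j4.475) / (403 - j4397) = -0.0008491 + j0.001841 A.
Step 6 — Convert to polar: |I| = 0.002027 A, ∠I = 114.8°.

I = 0.002027∠114.8° A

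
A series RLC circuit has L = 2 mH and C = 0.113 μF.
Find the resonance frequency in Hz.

Step 1 — Resonance condition Im(Z)=0 gives ω₀ = 1/√(LC).
Step 2 — ω₀ = 1/√(0.002·1.13e-07) = 6.652e+04 rad/s.
Step 3 — f₀ = ω₀/(2π) = 1.059e+04 Hz.

f₀ = 1.059e+04 Hz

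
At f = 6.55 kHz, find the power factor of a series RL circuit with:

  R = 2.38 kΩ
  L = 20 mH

Step 1 — Angular frequency: ω = 2π·f = 2π·6550 = 4.115e+04 rad/s.
Step 2 — Component impedances:
  R: Z = R = 2380 Ω
  L: Z = jωL = j·4.115e+04·0.02 = 0 + j823.1 Ω
Step 3 — Series combination: Z_total = R + L = 2380 + j823.1 Ω = 2518∠19.1° Ω.
Step 4 — Power factor: PF = cos(φ) = Re(Z)/|Z| = 2380/2518.3 = 0.9451.
Step 5 — Type: Im(Z) = 823.1 ⇒ lagging (phase φ = 19.1°).

PF = 0.9451 (lagging, φ = 19.1°)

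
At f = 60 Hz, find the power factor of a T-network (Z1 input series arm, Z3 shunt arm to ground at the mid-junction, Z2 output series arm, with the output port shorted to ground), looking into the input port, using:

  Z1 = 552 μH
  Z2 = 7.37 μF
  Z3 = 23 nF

Step 1 — Angular frequency: ω = 2π·f = 2π·60 = 377 rad/s.
Step 2 — Component impedances:
  Z1: Z = jωL = j·377·0.000552 = 0 + j0.2081 Ω
  Z2: Z = 1/(jωC) = -j/(ω·C) = 0 - j359.9 Ω
  Z3: Z = 1/(jωC) = -j/(ω·C) = 0 - j1.153e+05 Ω
Step 3 — With the output port shorted to ground, the output series arm Z2 runs from the junction to ground; the shunt arm Z3 also runs from the junction to ground. They appear in parallel: Z3 || Z2 = 0 - j358.8 Ω.
Step 4 — Series with input arm Z1: Z_in = Z1 + (Z3 || Z2) = 0 - j358.6 Ω = 358.6∠-90.0° Ω.
Step 5 — Power factor: PF = cos(φ) = Re(Z)/|Z| = 0/358.6 = 0.
Step 6 — Type: Im(Z) = -358.6 ⇒ leading (phase φ = -90.0°).

PF = 0 (leading, φ = -90.0°)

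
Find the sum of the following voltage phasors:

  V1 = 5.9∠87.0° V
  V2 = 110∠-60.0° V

Step 1 — Convert each phasor to rectangular form:
  V1 = 5.9·(cos(87.0°) + j·sin(87.0°)) = 0.3088 + j5.892 V
  V2 = 110·(cos(-60.0°) + j·sin(-60.0°)) = 55 - j95.26 V
Step 2 — Sum components: V_total = 55.31 - j89.37 V.
Step 3 — Convert to polar: |V_total| = 105.1 V, ∠V_total = -58.2°.

V_total = 105.1∠-58.2° V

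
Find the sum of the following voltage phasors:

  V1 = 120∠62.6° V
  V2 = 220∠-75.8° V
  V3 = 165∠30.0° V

Step 1 — Convert each phasor to rectangular form:
  V1 = 120·(cos(62.6°) + j·sin(62.6°)) = 55.22 + j106.5 V
  V2 = 220·(cos(-75.8°) + j·sin(-75.8°)) = 53.97 - j213.3 V
  V3 = 165·(cos(30.0°) + j·sin(30.0°)) = 142.9 + j82.5 V
Step 2 — Sum components: V_total = 252.1 - j24.24 V.
Step 3 — Convert to polar: |V_total| = 253.2 V, ∠V_total = -5.5°.

V_total = 253.2∠-5.5° V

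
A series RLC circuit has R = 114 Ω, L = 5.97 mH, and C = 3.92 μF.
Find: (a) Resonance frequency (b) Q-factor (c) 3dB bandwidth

Step 1 — Resonance condition Im(Z)=0 gives ω₀ = 1/√(LC).
Step 2 — ω₀ = 1/√(0.00597·3.92e-06) = 6537 rad/s.
Step 3 — f₀ = ω₀/(2π) = 1040 Hz.
Step 4 — Series Q: Q = ω₀L/R = 6537·0.00597/114 = 0.3423.
Step 5 — 3dB bandwidth: Δω = ω₀/Q = 1.91e+04 rad/s; BW = Δω/(2π) = 3039 Hz.

(a) f₀ = 1040 Hz  (b) Q = 0.3423  (c) BW = 3039 Hz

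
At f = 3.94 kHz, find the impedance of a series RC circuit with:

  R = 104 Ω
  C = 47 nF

Step 1 — Angular frequency: ω = 2π·f = 2π·3940 = 2.476e+04 rad/s.
Step 2 — Component impedances:
  R: Z = R = 104 Ω
  C: Z = 1/(jωC) = -j/(ω·C) = 0 - j859.5 Ω
Step 3 — Series combination: Z_total = R + C = 104 - j859.5 Ω = 865.7∠-83.1° Ω.

Z = 104 - j859.5 Ω = 865.7∠-83.1° Ω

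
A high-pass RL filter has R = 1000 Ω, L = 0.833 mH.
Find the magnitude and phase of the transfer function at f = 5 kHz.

Step 1 — Angular frequency: ω = 2π·5000 = 3.142e+04 rad/s.
Step 2 — Transfer function: H(jω) = jωL/(R + jωL).
Step 3 — Numerator jωL = j·26.17; denominator R + jωL = 1000 + j26.17.
Step 4 — H = 0.0006844 + j0.02615.
Step 5 — Magnitude: |H| = 0.02616 (-31.6 dB); phase: φ = 88.5°.

|H| = 0.02616 (-31.6 dB), φ = 88.5°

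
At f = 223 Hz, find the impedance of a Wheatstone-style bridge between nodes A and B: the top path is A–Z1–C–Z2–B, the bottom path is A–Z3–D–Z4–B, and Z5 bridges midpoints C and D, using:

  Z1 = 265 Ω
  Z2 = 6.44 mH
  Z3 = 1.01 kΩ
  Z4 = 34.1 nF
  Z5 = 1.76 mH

Step 1 — Angular frequency: ω = 2π·f = 2π·223 = 1401 rad/s.
Step 2 — Component impedances:
  Z1: Z = R = 265 Ω
  Z2: Z = jωL = j·1401·0.00644 = 0 + j9.023 Ω
  Z3: Z = R = 1010 Ω
  Z4: Z = 1/(jωC) = -j/(ω·C) = 0 - j2.093e+04 Ω
  Z5: Z = jωL = j·1401·0.00176 = 0 + j2.466 Ω
Step 3 — Bridge requires nodal analysis (the Z5 bridge couples midpoints C and D, so the two paths cannot be reduced to a simple series/parallel combination). Setting node B to ground and injecting 1 A at node A, the 3-node admittance system at A, C, D solves to V_A = Z_AB = 209.9 + j9.134 Ω = 210.1∠2.5° Ω.

Z = 209.9 + j9.134 Ω = 210.1∠2.5° Ω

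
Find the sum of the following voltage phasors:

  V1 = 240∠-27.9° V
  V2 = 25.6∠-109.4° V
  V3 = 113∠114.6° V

Step 1 — Convert each phasor to rectangular form:
  V1 = 240·(cos(-27.9°) + j·sin(-27.9°)) = 212.1 - j112.3 V
  V2 = 25.6·(cos(-109.4°) + j·sin(-109.4°)) = -8.503 - j24.15 V
  V3 = 113·(cos(114.6°) + j·sin(114.6°)) = -47.04 + j102.7 V
Step 2 — Sum components: V_total = 156.6 - j33.71 V.
Step 3 — Convert to polar: |V_total| = 160.1 V, ∠V_total = -12.1°.

V_total = 160.1∠-12.1° V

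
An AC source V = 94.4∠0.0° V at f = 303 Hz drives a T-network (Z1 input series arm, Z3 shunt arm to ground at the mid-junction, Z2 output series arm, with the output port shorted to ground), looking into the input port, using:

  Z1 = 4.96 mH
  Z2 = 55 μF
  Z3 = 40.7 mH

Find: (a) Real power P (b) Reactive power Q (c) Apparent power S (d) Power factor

Step 1 — Angular frequency: ω = 2π·f = 2π·303 = 1904 rad/s.
Step 2 — Component impedances:
  Z1: Z = jωL = j·1904·0.00496 = 0 + j9.443 Ω
  Z2: Z = 1/(jωC) = -j/(ω·C) = 0 - j9.55 Ω
  Z3: Z = jωL = j·1904·0.0407 = 0 + j77.48 Ω
Step 3 — With the output port shorted to ground, the output series arm Z2 runs from the junction to ground; the shunt arm Z3 also runs from the junction to ground. They appear in parallel: Z3 || Z2 = 0 - j10.89 Ω.
Step 4 — Series with input arm Z1: Z_in = Z1 + (Z3 || Z2) = 0 - j1.45 Ω = 1.45∠-90.0° Ω.
Step 5 — Source phasor: V = 94.4∠0.0° V = 94.4 V.
Step 6 — Current: I = V / Z = 0 + j65.11 A = 65.11∠90.0° A.
Step 7 — Complex power: S = V·I* = 0 - j6146 VA.
Step 8 — Real power: P = Re(S) = 0 W.
Step 9 — Reactive power: Q = Im(S) = -6146 VAR.
Step 10 — Apparent power: |S| = 6146 VA.
Step 11 — Power factor: PF = P/|S| = 0 (leading).

(a) P = 0 W  (b) Q = -6146 VAR  (c) S = 6146 VA  (d) PF = 0 (leading)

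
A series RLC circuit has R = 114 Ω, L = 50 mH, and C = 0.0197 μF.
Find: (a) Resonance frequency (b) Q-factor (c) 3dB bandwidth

Step 1 — Resonance condition Im(Z)=0 gives ω₀ = 1/√(LC).
Step 2 — ω₀ = 1/√(0.05·1.97e-08) = 3.186e+04 rad/s.
Step 3 — f₀ = ω₀/(2π) = 5071 Hz.
Step 4 — Series Q: Q = ω₀L/R = 3.186e+04·0.05/114 = 13.97.
Step 5 — 3dB bandwidth: Δω = ω₀/Q = 2280 rad/s; BW = Δω/(2π) = 362.9 Hz.

(a) f₀ = 5071 Hz  (b) Q = 13.97  (c) BW = 362.9 Hz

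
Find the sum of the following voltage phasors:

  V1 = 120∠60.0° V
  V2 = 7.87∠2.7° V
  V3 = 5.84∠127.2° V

Step 1 — Convert each phasor to rectangular form:
  V1 = 120·(cos(60.0°) + j·sin(60.0°)) = 60 + j103.9 V
  V2 = 7.87·(cos(2.7°) + j·sin(2.7°)) = 7.861 + j0.3707 V
  V3 = 5.84·(cos(127.2°) + j·sin(127.2°)) = -3.531 + j4.652 V
Step 2 — Sum components: V_total = 64.33 + j108.9 V.
Step 3 — Convert to polar: |V_total| = 126.5 V, ∠V_total = 59.4°.

V_total = 126.5∠59.4° V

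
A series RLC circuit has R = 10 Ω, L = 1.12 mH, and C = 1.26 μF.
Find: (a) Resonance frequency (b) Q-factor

Step 1 — Resonance condition Im(Z)=0 gives ω₀ = 1/√(LC).
Step 2 — ω₀ = 1/√(0.00112·1.26e-06) = 2.662e+04 rad/s.
Step 3 — f₀ = ω₀/(2π) = 4237 Hz.
Step 4 — Series Q: Q = ω₀L/R = 2.662e+04·0.00112/10 = 2.981.

(a) f₀ = 4237 Hz  (b) Q = 2.981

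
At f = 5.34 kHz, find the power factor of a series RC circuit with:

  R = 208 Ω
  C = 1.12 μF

Step 1 — Angular frequency: ω = 2π·f = 2π·5340 = 3.355e+04 rad/s.
Step 2 — Component impedances:
  R: Z = R = 208 Ω
  C: Z = 1/(jωC) = -j/(ω·C) = 0 - j26.61 Ω
Step 3 — Series combination: Z_total = R + C = 208 - j26.61 Ω = 209.7∠-7.3° Ω.
Step 4 — Power factor: PF = cos(φ) = Re(Z)/|Z| = 208/209.7 = 0.9919.
Step 5 — Type: Im(Z) = -26.61 ⇒ leading (phase φ = -7.3°).

PF = 0.9919 (leading, φ = -7.3°)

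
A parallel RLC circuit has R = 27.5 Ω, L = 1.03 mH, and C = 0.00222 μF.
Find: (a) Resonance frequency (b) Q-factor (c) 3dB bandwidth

Step 1 — Resonance: ω₀ = 1/√(LC) = 1/√(0.00103·2.22e-09) = 6.613e+05 rad/s.
Step 2 — f₀ = ω₀/(2π) = 1.053e+05 Hz.
Step 3 — Parallel Q: Q = R/(ω₀L) = 27.5/(6.613e+05·0.00103) = 0.04037.
Step 4 — Bandwidth: Δω = ω₀/Q = 1.638e+07 rad/s; BW = Δω/(2π) = 2.607e+06 Hz.

(a) f₀ = 1.053e+05 Hz  (b) Q = 0.04037  (c) BW = 2.607e+06 Hz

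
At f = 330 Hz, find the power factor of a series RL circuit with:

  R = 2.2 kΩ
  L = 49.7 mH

Step 1 — Angular frequency: ω = 2π·f = 2π·330 = 2073 rad/s.
Step 2 — Component impedances:
  R: Z = R = 2200 Ω
  L: Z = jωL = j·2073·0.0497 = 0 + j103.1 Ω
Step 3 — Series combination: Z_total = R + L = 2200 + j103.1 Ω = 2202∠2.7° Ω.
Step 4 — Power factor: PF = cos(φ) = Re(Z)/|Z| = 2200/2202.4 = 0.9989.
Step 5 — Type: Im(Z) = 103.1 ⇒ lagging (phase φ = 2.7°).

PF = 0.9989 (lagging, φ = 2.7°)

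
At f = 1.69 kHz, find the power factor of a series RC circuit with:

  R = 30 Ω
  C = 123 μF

Step 1 — Angular frequency: ω = 2π·f = 2π·1690 = 1.062e+04 rad/s.
Step 2 — Component impedances:
  R: Z = R = 30 Ω
  C: Z = 1/(jωC) = -j/(ω·C) = 0 - j0.7656 Ω
Step 3 — Series combination: Z_total = R + C = 30 - j0.7656 Ω = 30.01∠-1.5° Ω.
Step 4 — Power factor: PF = cos(φ) = Re(Z)/|Z| = 30/30.01 = 0.9997.
Step 5 — Type: Im(Z) = -0.7656 ⇒ leading (phase φ = -1.5°).

PF = 0.9997 (leading, φ = -1.5°)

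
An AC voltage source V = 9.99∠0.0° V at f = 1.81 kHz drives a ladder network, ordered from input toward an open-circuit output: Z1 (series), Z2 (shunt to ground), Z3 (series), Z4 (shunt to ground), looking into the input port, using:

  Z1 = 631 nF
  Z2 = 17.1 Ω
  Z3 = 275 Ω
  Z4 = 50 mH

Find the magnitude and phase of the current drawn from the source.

Step 1 — Angular frequency: ω = 2π·f = 2π·1810 = 1.137e+04 rad/s.
Step 2 — Component impedances:
  Z1: Z = 1/(jωC) = -j/(ω·C) = 0 - j139.4 Ω
  Z2: Z = R = 17.1 Ω
  Z3: Z = R = 275 Ω
  Z4: Z = jωL = j·1.137e+04·0.05 = 0 + j568.6 Ω
Step 3 — Ladder network (open output): work backward from the far end, alternating series and parallel combinations. Z_in = 16.89 - j138.9 Ω = 140∠-83.1° Ω.
Step 4 — Source phasor: V = 9.99∠0.0° V = 9.99 V.
Step 5 — Ohm's law: I = V / Z_total = (9.99) / (16.89 - j138.9) = 0.008613 + j0.07085 A.
Step 6 — Convert to polar: |I| = 0.07137 A, ∠I = 83.1°.

I = 0.07137∠83.1° A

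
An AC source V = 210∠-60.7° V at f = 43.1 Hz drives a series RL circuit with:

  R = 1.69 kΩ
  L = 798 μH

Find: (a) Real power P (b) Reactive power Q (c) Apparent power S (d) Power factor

Step 1 — Angular frequency: ω = 2π·f = 2π·43.1 = 270.8 rad/s.
Step 2 — Component impedances:
  R: Z = R = 1690 Ω
  L: Z = jωL = j·270.8·0.000798 = 0 + j0.2161 Ω
Step 3 — Series combination: Z_total = R + L = 1690 + j0.2161 Ω = 1690∠0.0° Ω.
Step 4 — Source phasor: V = 210∠-60.7° V = 102.8 - j183.1 V.
Step 5 — Current: I = V / Z = 0.0608 - j0.1084 A = 0.1243∠-60.7° A.
Step 6 — Complex power: S = V·I* = 26.09 + j0.003337 VA.
Step 7 — Real power: P = Re(S) = 26.09 W.
Step 8 — Reactive power: Q = Im(S) = 0.003337 VAR.
Step 9 — Apparent power: |S| = 26.09 VA.
Step 10 — Power factor: PF = P/|S| = 1 (lagging).

(a) P = 26.09 W  (b) Q = 0.003337 VAR  (c) S = 26.09 VA  (d) PF = 1 (lagging)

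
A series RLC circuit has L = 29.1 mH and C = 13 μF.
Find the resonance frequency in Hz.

Step 1 — Resonance condition Im(Z)=0 gives ω₀ = 1/√(LC).
Step 2 — ω₀ = 1/√(0.0291·1.3e-05) = 1626 rad/s.
Step 3 — f₀ = ω₀/(2π) = 258.8 Hz.

f₀ = 258.8 Hz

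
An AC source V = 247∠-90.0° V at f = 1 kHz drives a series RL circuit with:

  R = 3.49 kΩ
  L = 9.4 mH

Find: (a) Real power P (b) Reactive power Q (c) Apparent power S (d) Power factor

Step 1 — Angular frequency: ω = 2π·f = 2π·1000 = 6283 rad/s.
Step 2 — Component impedances:
  R: Z = R = 3490 Ω
  L: Z = jωL = j·6283·0.0094 = 0 + j59.06 Ω
Step 3 — Series combination: Z_total = R + L = 3490 + j59.06 Ω = 3490∠1.0° Ω.
Step 4 — Source phasor: V = 247∠-90.0° V = 0 - j247 V.
Step 5 — Current: I = V / Z = -0.001197 - j0.07075 A = 0.07076∠-91.0° A.
Step 6 — Complex power: S = V·I* = 17.48 + j0.2958 VA.
Step 7 — Real power: P = Re(S) = 17.48 W.
Step 8 — Reactive power: Q = Im(S) = 0.2958 VAR.
Step 9 — Apparent power: |S| = 17.48 VA.
Step 10 — Power factor: PF = P/|S| = 0.9999 (lagging).

(a) P = 17.48 W  (b) Q = 0.2958 VAR  (c) S = 17.48 VA  (d) PF = 0.9999 (lagging)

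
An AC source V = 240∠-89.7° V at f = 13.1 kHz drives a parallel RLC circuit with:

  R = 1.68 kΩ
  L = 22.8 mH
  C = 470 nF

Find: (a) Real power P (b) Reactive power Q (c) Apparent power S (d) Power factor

Step 1 — Angular frequency: ω = 2π·f = 2π·1.31e+04 = 8.231e+04 rad/s.
Step 2 — Component impedances:
  R: Z = R = 1680 Ω
  L: Z = jωL = j·8.231e+04·0.0228 = 0 + j1877 Ω
  C: Z = 1/(jωC) = -j/(ω·C) = 0 - j25.85 Ω
Step 3 — Parallel combination: 1/Z_total = 1/R + 1/L + 1/C; Z_total = 0.4088 - j26.2 Ω = 26.21∠-89.1° Ω.
Step 4 — Source phasor: V = 240∠-89.7° V = 1.257 - j240 V.
Step 5 — Current: I = V / Z = 9.157 - j0.09491 A = 9.158∠-0.6° A.
Step 6 — Complex power: S = V·I* = 34.29 - j2198 VA.
Step 7 — Real power: P = Re(S) = 34.29 W.
Step 8 — Reactive power: Q = Im(S) = -2198 VAR.
Step 9 — Apparent power: |S| = 2198 VA.
Step 10 — Power factor: PF = P/|S| = 0.0156 (leading).

(a) P = 34.29 W  (b) Q = -2198 VAR  (c) S = 2198 VA  (d) PF = 0.0156 (leading)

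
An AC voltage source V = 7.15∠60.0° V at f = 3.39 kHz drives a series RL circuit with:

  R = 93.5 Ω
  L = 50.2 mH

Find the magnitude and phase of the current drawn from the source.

Step 1 — Angular frequency: ω = 2π·f = 2π·3390 = 2.13e+04 rad/s.
Step 2 — Component impedances:
  R: Z = R = 93.5 Ω
  L: Z = jωL = j·2.13e+04·0.0502 = 0 + j1069 Ω
Step 3 — Series combination: Z_total = R + L = 93.5 + j1069 Ω = 1073∠85.0° Ω.
Step 4 — Source phasor: V = 7.15∠60.0° V = 3.575 + j6.192 V.
Step 5 — Ohm's law: I = V / Z_total = (3.575 + j6.192) / (93.5 + j1069) = 0.006037 - j0.002816 A.
Step 6 — Convert to polar: |I| = 0.006661 A, ∠I = -25.0°.

I = 0.006661∠-25.0° A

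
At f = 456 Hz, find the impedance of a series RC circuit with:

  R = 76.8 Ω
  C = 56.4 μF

Step 1 — Angular frequency: ω = 2π·f = 2π·456 = 2865 rad/s.
Step 2 — Component impedances:
  R: Z = R = 76.8 Ω
  C: Z = 1/(jωC) = -j/(ω·C) = 0 - j6.188 Ω
Step 3 — Series combination: Z_total = R + C = 76.8 - j6.188 Ω = 77.05∠-4.6° Ω.

Z = 76.8 - j6.188 Ω = 77.05∠-4.6° Ω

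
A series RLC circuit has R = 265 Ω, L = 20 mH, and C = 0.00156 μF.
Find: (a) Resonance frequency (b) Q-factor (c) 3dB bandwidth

Step 1 — Resonance: ω₀ = 1/√(LC) = 1/√(0.02·1.56e-09) = 1.79e+05 rad/s.
Step 2 — f₀ = ω₀/(2π) = 2.849e+04 Hz.
Step 3 — Series Q: Q = ω₀L/R = 1.79e+05·0.02/265 = 13.51.
Step 4 — Bandwidth: Δω = ω₀/Q = 1.325e+04 rad/s; BW = Δω/(2π) = 2109 Hz.

(a) f₀ = 2.849e+04 Hz  (b) Q = 13.51  (c) BW = 2109 Hz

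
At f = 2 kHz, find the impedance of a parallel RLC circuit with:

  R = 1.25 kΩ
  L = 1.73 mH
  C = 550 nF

Step 1 — Angular frequency: ω = 2π·f = 2π·2000 = 1.257e+04 rad/s.
Step 2 — Component impedances:
  R: Z = R = 1250 Ω
  L: Z = jωL = j·1.257e+04·0.00173 = 0 + j21.74 Ω
  C: Z = 1/(jωC) = -j/(ω·C) = 0 - j144.7 Ω
Step 3 — Parallel combination: 1/Z_total = 1/R + 1/L + 1/C; Z_total = 0.5234 + j25.57 Ω = 25.58∠88.8° Ω.

Z = 0.5234 + j25.57 Ω = 25.58∠88.8° Ω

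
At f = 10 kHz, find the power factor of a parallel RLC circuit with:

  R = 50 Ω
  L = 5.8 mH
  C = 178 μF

Step 1 — Angular frequency: ω = 2π·f = 2π·1e+04 = 6.283e+04 rad/s.
Step 2 — Component impedances:
  R: Z = R = 50 Ω
  L: Z = jωL = j·6.283e+04·0.0058 = 0 + j364.4 Ω
  C: Z = 1/(jωC) = -j/(ω·C) = 0 - j0.08941 Ω
Step 3 — Parallel combination: 1/Z_total = 1/R + 1/L + 1/C; Z_total = 0.00016 - j0.08943 Ω = 0.08943∠-89.9° Ω.
Step 4 — Power factor: PF = cos(φ) = Re(Z)/|Z| = 0.00016/0.08943 = 0.001789.
Step 5 — Type: Im(Z) = -0.08943 ⇒ leading (phase φ = -89.9°).

PF = 0.001789 (leading, φ = -89.9°)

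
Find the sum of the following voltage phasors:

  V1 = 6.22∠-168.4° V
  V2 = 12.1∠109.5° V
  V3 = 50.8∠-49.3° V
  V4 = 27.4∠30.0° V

Step 1 — Convert each phasor to rectangular form:
  V1 = 6.22·(cos(-168.4°) + j·sin(-168.4°)) = -6.093 - j1.251 V
  V2 = 12.1·(cos(109.5°) + j·sin(109.5°)) = -4.039 + j11.41 V
  V3 = 50.8·(cos(-49.3°) + j·sin(-49.3°)) = 33.13 - j38.51 V
  V4 = 27.4·(cos(30.0°) + j·sin(30.0°)) = 23.73 + j13.7 V
Step 2 — Sum components: V_total = 46.72 - j14.66 V.
Step 3 — Convert to polar: |V_total| = 48.97 V, ∠V_total = -17.4°.

V_total = 48.97∠-17.4° V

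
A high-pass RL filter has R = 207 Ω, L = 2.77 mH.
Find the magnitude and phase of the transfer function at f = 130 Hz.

Step 1 — Angular frequency: ω = 2π·130 = 816.8 rad/s.
Step 2 — Transfer function: H(jω) = jωL/(R + jωL).
Step 3 — Numerator jωL = j·2.263; denominator R + jωL = 207 + j2.263.
Step 4 — H = 0.0001195 + j0.01093.
Step 5 — Magnitude: |H| = 0.01093 (-39.2 dB); phase: φ = 89.4°.

|H| = 0.01093 (-39.2 dB), φ = 89.4°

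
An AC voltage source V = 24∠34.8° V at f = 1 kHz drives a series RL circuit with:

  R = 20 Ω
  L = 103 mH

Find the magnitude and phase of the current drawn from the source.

Step 1 — Angular frequency: ω = 2π·f = 2π·1000 = 6283 rad/s.
Step 2 — Component impedances:
  R: Z = R = 20 Ω
  L: Z = jωL = j·6283·0.103 = 0 + j647.2 Ω
Step 3 — Series combination: Z_total = R + L = 20 + j647.2 Ω = 647.5∠88.2° Ω.
Step 4 — Source phasor: V = 24∠34.8° V = 19.71 + j13.7 V.
Step 5 — Ohm's law: I = V / Z_total = (19.71 + j13.7) / (20 + j647.2) = 0.02208 - j0.02977 A.
Step 6 — Convert to polar: |I| = 0.03707 A, ∠I = -53.4°.

I = 0.03707∠-53.4° A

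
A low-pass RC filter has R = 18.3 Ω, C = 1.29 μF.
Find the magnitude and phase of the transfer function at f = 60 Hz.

Step 1 — Angular frequency: ω = 2π·60 = 377 rad/s.
Step 2 — Transfer function: H(jω) = 1/(1 + jωRC).
Step 3 — Denominator: 1 + jωRC = 1 + j·377·18.3·1.29e-06 = 1 + j0.0089.
Step 4 — H = 0.9999 - j0.008899.
Step 5 — Magnitude: |H| = 1 (-0.0 dB); phase: φ = -0.5°.

|H| = 1 (-0.0 dB), φ = -0.5°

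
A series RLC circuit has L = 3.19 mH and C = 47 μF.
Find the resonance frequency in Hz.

Step 1 — Resonance condition Im(Z)=0 gives ω₀ = 1/√(LC).
Step 2 — ω₀ = 1/√(0.00319·4.7e-05) = 2583 rad/s.
Step 3 — f₀ = ω₀/(2π) = 411 Hz.

f₀ = 411 Hz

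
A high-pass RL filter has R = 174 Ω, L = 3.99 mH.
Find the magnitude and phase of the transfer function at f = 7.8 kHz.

Step 1 — Angular frequency: ω = 2π·7800 = 4.901e+04 rad/s.
Step 2 — Transfer function: H(jω) = jωL/(R + jωL).
Step 3 — Numerator jωL = j·195.5; denominator R + jωL = 174 + j195.5.
Step 4 — H = 0.5581 + j0.4966.
Step 5 — Magnitude: |H| = 0.7471 (-2.5 dB); phase: φ = 41.7°.

|H| = 0.7471 (-2.5 dB), φ = 41.7°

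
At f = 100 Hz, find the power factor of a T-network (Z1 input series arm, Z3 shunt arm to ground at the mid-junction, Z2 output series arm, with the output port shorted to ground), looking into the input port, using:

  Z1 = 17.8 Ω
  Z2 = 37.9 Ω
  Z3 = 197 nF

Step 1 — Angular frequency: ω = 2π·f = 2π·100 = 628.3 rad/s.
Step 2 — Component impedances:
  Z1: Z = R = 17.8 Ω
  Z2: Z = R = 37.9 Ω
  Z3: Z = 1/(jωC) = -j/(ω·C) = 0 - j8079 Ω
Step 3 — With the output port shorted to ground, the output series arm Z2 runs from the junction to ground; the shunt arm Z3 also runs from the junction to ground. They appear in parallel: Z3 || Z2 = 37.9 - j0.1778 Ω.
Step 4 — Series with input arm Z1: Z_in = Z1 + (Z3 || Z2) = 55.7 - j0.1778 Ω = 55.7∠-0.2° Ω.
Step 5 — Power factor: PF = cos(φ) = Re(Z)/|Z| = 55.7/55.7 = 1.
Step 6 — Type: Im(Z) = -0.1778 ⇒ leading (phase φ = -0.2°).

PF = 1 (leading, φ = -0.2°)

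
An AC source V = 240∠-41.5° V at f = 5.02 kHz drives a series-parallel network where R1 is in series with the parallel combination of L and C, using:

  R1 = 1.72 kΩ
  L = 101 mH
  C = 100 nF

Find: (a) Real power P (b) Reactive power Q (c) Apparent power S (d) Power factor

Step 1 — Angular frequency: ω = 2π·f = 2π·5020 = 3.154e+04 rad/s.
Step 2 — Component impedances:
  R1: Z = R = 1720 Ω
  L: Z = jωL = j·3.154e+04·0.101 = 0 + j3186 Ω
  C: Z = 1/(jωC) = -j/(ω·C) = 0 - j317 Ω
Step 3 — Parallel branch: L || C = 1/(1/L + 1/C) = 0 - j352.1 Ω.
Step 4 — Series with R1: Z_total = R1 + (L || C) = 1720 - j352.1 Ω = 1756∠-11.6° Ω.
Step 5 — Source phasor: V = 240∠-41.5° V = 179.7 - j159 V.
Step 6 — Current: I = V / Z = 0.1185 - j0.06821 A = 0.1367∠-29.9° A.
Step 7 — Complex power: S = V·I* = 32.14 - j6.579 VA.
Step 8 — Real power: P = Re(S) = 32.14 W.
Step 9 — Reactive power: Q = Im(S) = -6.579 VAR.
Step 10 — Apparent power: |S| = 32.81 VA.
Step 11 — Power factor: PF = P/|S| = 0.9797 (leading).

(a) P = 32.14 W  (b) Q = -6.579 VAR  (c) S = 32.81 VA  (d) PF = 0.9797 (leading)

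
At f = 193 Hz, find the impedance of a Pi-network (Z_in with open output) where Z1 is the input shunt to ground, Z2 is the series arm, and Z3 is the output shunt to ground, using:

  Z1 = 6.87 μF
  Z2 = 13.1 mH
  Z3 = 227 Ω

Step 1 — Angular frequency: ω = 2π·f = 2π·193 = 1213 rad/s.
Step 2 — Component impedances:
  Z1: Z = 1/(jωC) = -j/(ω·C) = 0 - j120 Ω
  Z2: Z = jωL = j·1213·0.0131 = 0 + j15.89 Ω
  Z3: Z = R = 227 Ω
Step 3 — With open output, the series arm Z2 and the output shunt Z3 appear in series to ground: Z2 + Z3 = 227 + j15.89 Ω.
Step 4 — Parallel with input shunt Z1: Z_in = Z1 || (Z2 + Z3) = 52.43 - j95.98 Ω = 109.4∠-61.4° Ω.

Z = 52.43 - j95.98 Ω = 109.4∠-61.4° Ω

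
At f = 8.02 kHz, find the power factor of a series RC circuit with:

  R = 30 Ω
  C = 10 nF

Step 1 — Angular frequency: ω = 2π·f = 2π·8020 = 5.039e+04 rad/s.
Step 2 — Component impedances:
  R: Z = R = 30 Ω
  C: Z = 1/(jωC) = -j/(ω·C) = 0 - j1984 Ω
Step 3 — Series combination: Z_total = R + C = 30 - j1984 Ω = 1985∠-89.1° Ω.
Step 4 — Power factor: PF = cos(φ) = Re(Z)/|Z| = 30/1984.7 = 0.01512.
Step 5 — Type: Im(Z) = -1984 ⇒ leading (phase φ = -89.1°).

PF = 0.01512 (leading, φ = -89.1°)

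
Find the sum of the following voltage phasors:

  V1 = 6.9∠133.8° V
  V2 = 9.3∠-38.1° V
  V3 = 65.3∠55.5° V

Step 1 — Convert each phasor to rectangular form:
  V1 = 6.9·(cos(133.8°) + j·sin(133.8°)) = -4.776 + j4.98 V
  V2 = 9.3·(cos(-38.1°) + j·sin(-38.1°)) = 7.318 - j5.738 V
  V3 = 65.3·(cos(55.5°) + j·sin(55.5°)) = 36.99 + j53.82 V
Step 2 — Sum components: V_total = 39.53 + j53.06 V.
Step 3 — Convert to polar: |V_total| = 66.16 V, ∠V_total = 53.3°.

V_total = 66.16∠53.3° V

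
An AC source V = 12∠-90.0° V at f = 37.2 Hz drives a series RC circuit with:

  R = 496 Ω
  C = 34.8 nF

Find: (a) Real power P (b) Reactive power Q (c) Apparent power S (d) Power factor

Step 1 — Angular frequency: ω = 2π·f = 2π·37.2 = 233.7 rad/s.
Step 2 — Component impedances:
  R: Z = R = 496 Ω
  C: Z = 1/(jωC) = -j/(ω·C) = 0 - j1.229e+05 Ω
Step 3 — Series combination: Z_total = R + C = 496 - j1.229e+05 Ω = 1.229e+05∠-89.8° Ω.
Step 4 — Source phasor: V = 12∠-90.0° V = 0 - j12 V.
Step 5 — Current: I = V / Z = 9.761e-05 - j3.938e-07 A = 9.761e-05∠-0.2° A.
Step 6 — Complex power: S = V·I* = 4.725e-06 - j0.001171 VA.
Step 7 — Real power: P = Re(S) = 4.725e-06 W.
Step 8 — Reactive power: Q = Im(S) = -0.001171 VAR.
Step 9 — Apparent power: |S| = 0.001171 VA.
Step 10 — Power factor: PF = P/|S| = 0.004034 (leading).

(a) P = 4.725e-06 W  (b) Q = -0.001171 VAR  (c) S = 0.001171 VA  (d) PF = 0.004034 (leading)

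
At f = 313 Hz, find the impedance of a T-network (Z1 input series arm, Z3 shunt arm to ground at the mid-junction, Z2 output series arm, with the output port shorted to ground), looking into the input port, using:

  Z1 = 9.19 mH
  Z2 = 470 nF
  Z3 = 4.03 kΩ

Step 1 — Angular frequency: ω = 2π·f = 2π·313 = 1967 rad/s.
Step 2 — Component impedances:
  Z1: Z = jωL = j·1967·0.00919 = 0 + j18.07 Ω
  Z2: Z = 1/(jωC) = -j/(ω·C) = 0 - j1082 Ω
  Z3: Z = R = 4030 Ω
Step 3 — With the output port shorted to ground, the output series arm Z2 runs from the junction to ground; the shunt arm Z3 also runs from the junction to ground. They appear in parallel: Z3 || Z2 = 270.9 - j1009 Ω.
Step 4 — Series with input arm Z1: Z_in = Z1 + (Z3 || Z2) = 270.9 - j991.1 Ω = 1027∠-74.7° Ω.

Z = 270.9 - j991.1 Ω = 1027∠-74.7° Ω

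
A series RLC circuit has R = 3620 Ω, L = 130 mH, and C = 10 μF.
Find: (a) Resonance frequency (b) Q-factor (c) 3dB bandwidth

Step 1 — Resonance: ω₀ = 1/√(LC) = 1/√(0.13·1e-05) = 877.1 rad/s.
Step 2 — f₀ = ω₀/(2π) = 139.6 Hz.
Step 3 — Series Q: Q = ω₀L/R = 877.1·0.13/3620 = 0.0315.
Step 4 — Bandwidth: Δω = ω₀/Q = 2.785e+04 rad/s; BW = Δω/(2π) = 4432 Hz.

(a) f₀ = 139.6 Hz  (b) Q = 0.0315  (c) BW = 4432 Hz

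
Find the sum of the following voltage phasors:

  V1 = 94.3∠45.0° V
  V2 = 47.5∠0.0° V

Step 1 — Convert each phasor to rectangular form:
  V1 = 94.3·(cos(45.0°) + j·sin(45.0°)) = 66.68 + j66.68 V
  V2 = 47.5·(cos(0.0°) + j·sin(0.0°)) = 47.5 V
Step 2 — Sum components: V_total = 114.2 + j66.68 V.
Step 3 — Convert to polar: |V_total| = 132.2 V, ∠V_total = 30.3°.

V_total = 132.2∠30.3° V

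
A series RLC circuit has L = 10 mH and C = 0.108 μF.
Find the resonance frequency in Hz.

Step 1 — Resonance condition Im(Z)=0 gives ω₀ = 1/√(LC).
Step 2 — ω₀ = 1/√(0.01·1.08e-07) = 3.043e+04 rad/s.
Step 3 — f₀ = ω₀/(2π) = 4843 Hz.

f₀ = 4843 Hz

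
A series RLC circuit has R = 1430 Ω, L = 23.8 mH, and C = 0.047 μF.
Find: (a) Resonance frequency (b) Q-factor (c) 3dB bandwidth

Step 1 — Resonance: ω₀ = 1/√(LC) = 1/√(0.0238·4.7e-08) = 2.99e+04 rad/s.
Step 2 — f₀ = ω₀/(2π) = 4759 Hz.
Step 3 — Series Q: Q = ω₀L/R = 2.99e+04·0.0238/1430 = 0.4976.
Step 4 — Bandwidth: Δω = ω₀/Q = 6.008e+04 rad/s; BW = Δω/(2π) = 9563 Hz.

(a) f₀ = 4759 Hz  (b) Q = 0.4976  (c) BW = 9563 Hz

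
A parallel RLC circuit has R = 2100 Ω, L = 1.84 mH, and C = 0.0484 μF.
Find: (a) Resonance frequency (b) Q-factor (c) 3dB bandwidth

Step 1 — Resonance: ω₀ = 1/√(LC) = 1/√(0.00184·4.84e-08) = 1.06e+05 rad/s.
Step 2 — f₀ = ω₀/(2π) = 1.687e+04 Hz.
Step 3 — Parallel Q: Q = R/(ω₀L) = 2100/(1.06e+05·0.00184) = 10.77.
Step 4 — Bandwidth: Δω = ω₀/Q = 9839 rad/s; BW = Δω/(2π) = 1566 Hz.

(a) f₀ = 1.687e+04 Hz  (b) Q = 10.77  (c) BW = 1566 Hz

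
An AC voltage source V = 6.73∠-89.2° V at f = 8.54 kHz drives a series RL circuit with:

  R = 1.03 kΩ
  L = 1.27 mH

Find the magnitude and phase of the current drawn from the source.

Step 1 — Angular frequency: ω = 2π·f = 2π·8540 = 5.366e+04 rad/s.
Step 2 — Component impedances:
  R: Z = R = 1030 Ω
  L: Z = jωL = j·5.366e+04·0.00127 = 0 + j68.15 Ω
Step 3 — Series combination: Z_total = R + L = 1030 + j68.15 Ω = 1032∠3.8° Ω.
Step 4 — Source phasor: V = 6.73∠-89.2° V = 0.09397 - j6.729 V.
Step 5 — Ohm's law: I = V / Z_total = (0.09397 - j6.729) / (1030 + j68.15) = -0.0003395 - j0.006511 A.
Step 6 — Convert to polar: |I| = 0.00652 A, ∠I = -93.0°.

I = 0.00652∠-93.0° A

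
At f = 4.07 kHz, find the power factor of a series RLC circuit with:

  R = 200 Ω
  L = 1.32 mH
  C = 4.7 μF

Step 1 — Angular frequency: ω = 2π·f = 2π·4070 = 2.557e+04 rad/s.
Step 2 — Component impedances:
  R: Z = R = 200 Ω
  L: Z = jωL = j·2.557e+04·0.00132 = 0 + j33.76 Ω
  C: Z = 1/(jωC) = -j/(ω·C) = 0 - j8.32 Ω
Step 3 — Series combination: Z_total = R + L + C = 200 + j25.44 Ω = 201.6∠7.2° Ω.
Step 4 — Power factor: PF = cos(φ) = Re(Z)/|Z| = 200/201.61 = 0.992.
Step 5 — Type: Im(Z) = 25.44 ⇒ lagging (phase φ = 7.2°).

PF = 0.992 (lagging, φ = 7.2°)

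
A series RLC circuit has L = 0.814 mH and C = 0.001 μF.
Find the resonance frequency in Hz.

Step 1 — Resonance condition Im(Z)=0 gives ω₀ = 1/√(LC).
Step 2 — ω₀ = 1/√(0.000814·1e-09) = 1.108e+06 rad/s.
Step 3 — f₀ = ω₀/(2π) = 1.764e+05 Hz.

f₀ = 1.764e+05 Hz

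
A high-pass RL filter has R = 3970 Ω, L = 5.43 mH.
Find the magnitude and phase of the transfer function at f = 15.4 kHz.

Step 1 — Angular frequency: ω = 2π·1.54e+04 = 9.676e+04 rad/s.
Step 2 — Transfer function: H(jω) = jωL/(R + jωL).
Step 3 — Numerator jωL = j·525.4; denominator R + jωL = 3970 + j525.4.
Step 4 — H = 0.01721 + j0.1301.
Step 5 — Magnitude: |H| = 0.1312 (-17.6 dB); phase: φ = 82.5°.

|H| = 0.1312 (-17.6 dB), φ = 82.5°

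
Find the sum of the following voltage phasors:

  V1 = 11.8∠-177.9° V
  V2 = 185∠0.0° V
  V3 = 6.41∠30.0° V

Step 1 — Convert each phasor to rectangular form:
  V1 = 11.8·(cos(-177.9°) + j·sin(-177.9°)) = -11.79 - j0.4324 V
  V2 = 185·(cos(0.0°) + j·sin(0.0°)) = 185 V
  V3 = 6.41·(cos(30.0°) + j·sin(30.0°)) = 5.551 + j3.205 V
Step 2 — Sum components: V_total = 178.8 + j2.773 V.
Step 3 — Convert to polar: |V_total| = 178.8 V, ∠V_total = 0.9°.

V_total = 178.8∠0.9° V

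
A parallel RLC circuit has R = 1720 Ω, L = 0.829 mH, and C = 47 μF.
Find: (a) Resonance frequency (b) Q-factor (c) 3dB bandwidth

Step 1 — Resonance: ω₀ = 1/√(LC) = 1/√(0.000829·4.7e-05) = 5066 rad/s.
Step 2 — f₀ = ω₀/(2π) = 806.3 Hz.
Step 3 — Parallel Q: Q = R/(ω₀L) = 1720/(5066·0.000829) = 409.5.
Step 4 — Bandwidth: Δω = ω₀/Q = 12.37 rad/s; BW = Δω/(2π) = 1.969 Hz.

(a) f₀ = 806.3 Hz  (b) Q = 409.5  (c) BW = 1.969 Hz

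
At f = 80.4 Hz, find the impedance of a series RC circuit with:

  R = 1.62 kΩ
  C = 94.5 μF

Step 1 — Angular frequency: ω = 2π·f = 2π·80.4 = 505.2 rad/s.
Step 2 — Component impedances:
  R: Z = R = 1620 Ω
  C: Z = 1/(jωC) = -j/(ω·C) = 0 - j20.95 Ω
Step 3 — Series combination: Z_total = R + C = 1620 - j20.95 Ω = 1620∠-0.7° Ω.

Z = 1620 - j20.95 Ω = 1620∠-0.7° Ω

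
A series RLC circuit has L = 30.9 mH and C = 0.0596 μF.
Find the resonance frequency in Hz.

Step 1 — Resonance condition Im(Z)=0 gives ω₀ = 1/√(LC).
Step 2 — ω₀ = 1/√(0.0309·5.96e-08) = 2.33e+04 rad/s.
Step 3 — f₀ = ω₀/(2π) = 3709 Hz.

f₀ = 3709 Hz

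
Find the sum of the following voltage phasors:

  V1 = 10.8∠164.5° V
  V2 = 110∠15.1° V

Step 1 — Convert each phasor to rectangular form:
  V1 = 10.8·(cos(164.5°) + j·sin(164.5°)) = -10.41 + j2.886 V
  V2 = 110·(cos(15.1°) + j·sin(15.1°)) = 106.2 + j28.66 V
Step 2 — Sum components: V_total = 95.79 + j31.54 V.
Step 3 — Convert to polar: |V_total| = 100.9 V, ∠V_total = 18.2°.

V_total = 100.9∠18.2° V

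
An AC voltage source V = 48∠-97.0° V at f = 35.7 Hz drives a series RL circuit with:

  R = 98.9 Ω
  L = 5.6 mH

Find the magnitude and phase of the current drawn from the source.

Step 1 — Angular frequency: ω = 2π·f = 2π·35.7 = 224.3 rad/s.
Step 2 — Component impedances:
  R: Z = R = 98.9 Ω
  L: Z = jωL = j·224.3·0.0056 = 0 + j1.256 Ω
Step 3 — Series combination: Z_total = R + L = 98.9 + j1.256 Ω = 98.91∠0.7° Ω.
Step 4 — Source phasor: V = 48∠-97.0° V = -5.85 - j47.64 V.
Step 5 — Ohm's law: I = V / Z_total = (-5.85 - j47.64) / (98.9 + j1.256) = -0.06526 - j0.4809 A.
Step 6 — Convert to polar: |I| = 0.4853 A, ∠I = -97.7°.

I = 0.4853∠-97.7° A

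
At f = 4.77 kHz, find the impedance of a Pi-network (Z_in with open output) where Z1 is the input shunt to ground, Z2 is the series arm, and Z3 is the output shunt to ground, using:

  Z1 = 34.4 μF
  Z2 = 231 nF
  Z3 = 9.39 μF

Step 1 — Angular frequency: ω = 2π·f = 2π·4770 = 2.997e+04 rad/s.
Step 2 — Component impedances:
  Z1: Z = 1/(jωC) = -j/(ω·C) = 0 - j0.9699 Ω
  Z2: Z = 1/(jωC) = -j/(ω·C) = 0 - j144.4 Ω
  Z3: Z = 1/(jωC) = -j/(ω·C) = 0 - j3.553 Ω
Step 3 — With open output, the series arm Z2 and the output shunt Z3 appear in series to ground: Z2 + Z3 = 0 - j148 Ω.
Step 4 — Parallel with input shunt Z1: Z_in = Z1 || (Z2 + Z3) = 0 - j0.9636 Ω = 0.9636∠-90.0° Ω.

Z = 0 - j0.9636 Ω = 0.9636∠-90.0° Ω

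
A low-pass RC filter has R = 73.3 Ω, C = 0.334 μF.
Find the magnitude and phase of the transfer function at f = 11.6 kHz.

Step 1 — Angular frequency: ω = 2π·1.16e+04 = 7.288e+04 rad/s.
Step 2 — Transfer function: H(jω) = 1/(1 + jωRC).
Step 3 — Denominator: 1 + jωRC = 1 + j·7.288e+04·73.3·3.34e-07 = 1 + j1.784.
Step 4 — H = 0.239 - j0.4265.
Step 5 — Magnitude: |H| = 0.4889 (-6.2 dB); phase: φ = -60.7°.

|H| = 0.4889 (-6.2 dB), φ = -60.7°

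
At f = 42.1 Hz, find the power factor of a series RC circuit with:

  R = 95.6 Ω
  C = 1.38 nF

Step 1 — Angular frequency: ω = 2π·f = 2π·42.1 = 264.5 rad/s.
Step 2 — Component impedances:
  R: Z = R = 95.6 Ω
  C: Z = 1/(jωC) = -j/(ω·C) = 0 - j2.739e+06 Ω
Step 3 — Series combination: Z_total = R + C = 95.6 - j2.739e+06 Ω = 2.739e+06∠-90.0° Ω.
Step 4 — Power factor: PF = cos(φ) = Re(Z)/|Z| = 95.6/2.739e+06 = 3.49e-05.
Step 5 — Type: Im(Z) = -2.739e+06 ⇒ leading (phase φ = -90.0°).

PF = 3.49e-05 (leading, φ = -90.0°)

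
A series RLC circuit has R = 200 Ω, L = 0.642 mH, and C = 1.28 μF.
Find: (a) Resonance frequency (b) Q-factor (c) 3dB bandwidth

Step 1 — Resonance condition Im(Z)=0 gives ω₀ = 1/√(LC).
Step 2 — ω₀ = 1/√(0.000642·1.28e-06) = 3.488e+04 rad/s.
Step 3 — f₀ = ω₀/(2π) = 5552 Hz.
Step 4 — Series Q: Q = ω₀L/R = 3.488e+04·0.000642/200 = 0.112.
Step 5 — 3dB bandwidth: Δω = ω₀/Q = 3.115e+05 rad/s; BW = Δω/(2π) = 4.958e+04 Hz.

(a) f₀ = 5552 Hz  (b) Q = 0.112  (c) BW = 4.958e+04 Hz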